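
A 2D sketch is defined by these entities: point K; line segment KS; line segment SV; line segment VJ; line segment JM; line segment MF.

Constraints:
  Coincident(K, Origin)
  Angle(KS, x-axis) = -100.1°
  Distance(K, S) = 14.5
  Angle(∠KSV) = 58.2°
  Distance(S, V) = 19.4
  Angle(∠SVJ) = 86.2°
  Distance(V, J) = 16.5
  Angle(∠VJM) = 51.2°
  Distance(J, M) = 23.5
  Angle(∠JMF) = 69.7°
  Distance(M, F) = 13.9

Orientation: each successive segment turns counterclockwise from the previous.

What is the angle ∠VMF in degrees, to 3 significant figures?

25.4°

∠VJM = 51.2° gives JM at -116° from the x-axis; with |JM| = 23.5, M = (-1.81, -13.4). ∠JMF = 69.7° gives MF at -5.40° from the x-axis; with |MF| = 13.9, F = (12.0, -14.7). Then cos ∠VMF = MV·MF / (|MV||MF|), giving 25.4°.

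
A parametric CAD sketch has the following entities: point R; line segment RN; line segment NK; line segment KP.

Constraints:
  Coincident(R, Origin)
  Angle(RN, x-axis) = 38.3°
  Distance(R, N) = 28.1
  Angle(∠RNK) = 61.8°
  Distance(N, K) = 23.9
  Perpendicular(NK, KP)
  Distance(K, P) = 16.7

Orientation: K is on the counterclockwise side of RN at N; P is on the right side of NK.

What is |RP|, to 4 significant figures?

42.80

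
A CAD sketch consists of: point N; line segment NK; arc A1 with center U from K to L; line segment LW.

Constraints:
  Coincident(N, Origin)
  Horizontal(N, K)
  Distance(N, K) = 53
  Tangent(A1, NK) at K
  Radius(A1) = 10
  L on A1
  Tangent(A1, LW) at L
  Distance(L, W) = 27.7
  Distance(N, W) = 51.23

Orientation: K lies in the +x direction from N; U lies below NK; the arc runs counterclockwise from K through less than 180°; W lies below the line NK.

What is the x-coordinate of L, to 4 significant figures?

43.22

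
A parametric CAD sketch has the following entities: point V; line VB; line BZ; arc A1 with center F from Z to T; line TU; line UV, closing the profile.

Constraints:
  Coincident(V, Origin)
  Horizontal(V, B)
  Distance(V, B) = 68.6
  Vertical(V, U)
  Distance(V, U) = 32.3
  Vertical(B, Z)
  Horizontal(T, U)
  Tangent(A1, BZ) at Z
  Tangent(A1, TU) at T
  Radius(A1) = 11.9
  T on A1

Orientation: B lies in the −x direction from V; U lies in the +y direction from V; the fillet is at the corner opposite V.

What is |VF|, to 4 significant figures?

60.26

VU is vertical with |VU| = 32.3 and U on the +y side, so U = (0.000, 32.30). The virtual corner opposite V is at (-68.60, 32.30). Tangency of A1 to BZ means the radius FZ is perpendicular to BZ and tangency of A1 to TU means the radius FT is perpendicular to TU, with radius 11.9, so the center F sits 11.9 in from both sides at F = (-56.70, 20.40). Then |VF| = |F − V| = 60.26.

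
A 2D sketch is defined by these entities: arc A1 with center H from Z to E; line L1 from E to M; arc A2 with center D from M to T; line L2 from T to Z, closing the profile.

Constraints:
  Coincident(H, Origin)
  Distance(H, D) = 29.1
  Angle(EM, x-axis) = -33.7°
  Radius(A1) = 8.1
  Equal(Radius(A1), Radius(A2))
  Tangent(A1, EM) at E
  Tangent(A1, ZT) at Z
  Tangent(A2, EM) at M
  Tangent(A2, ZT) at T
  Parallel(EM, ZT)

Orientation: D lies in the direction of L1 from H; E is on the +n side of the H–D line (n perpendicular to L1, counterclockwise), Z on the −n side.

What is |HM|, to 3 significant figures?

30.2

The slot axis is L1's direction at -33.7°, so u = (cos -33.7°, sin -33.7°) = (0.832, -0.555) and n = (−sin -33.7°, cos -33.7°) = (0.555, 0.832). H is at the origin and D lies 29.1 along u from H, so D = 29.1·u = (24.2, -16.1). Tangency of A1 to both parallel lines with radius 8.1 puts E and Z at H ± 8.1·n: E = (4.49, 6.74), Z = (-4.49, -6.74). Equal radii place M and T the same way about D: M = D + 8.1·n = (28.7, -9.41), T = D − 8.1·n = (19.7, -22.9). Then |HM| = |M − H| = 30.2.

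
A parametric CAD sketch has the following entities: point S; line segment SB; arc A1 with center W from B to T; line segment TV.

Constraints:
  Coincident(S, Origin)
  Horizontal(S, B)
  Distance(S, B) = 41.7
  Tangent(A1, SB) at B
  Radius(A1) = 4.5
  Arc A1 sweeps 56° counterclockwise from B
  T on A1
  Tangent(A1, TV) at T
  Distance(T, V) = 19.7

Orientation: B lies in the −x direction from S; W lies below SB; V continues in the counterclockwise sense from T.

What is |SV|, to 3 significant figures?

59.3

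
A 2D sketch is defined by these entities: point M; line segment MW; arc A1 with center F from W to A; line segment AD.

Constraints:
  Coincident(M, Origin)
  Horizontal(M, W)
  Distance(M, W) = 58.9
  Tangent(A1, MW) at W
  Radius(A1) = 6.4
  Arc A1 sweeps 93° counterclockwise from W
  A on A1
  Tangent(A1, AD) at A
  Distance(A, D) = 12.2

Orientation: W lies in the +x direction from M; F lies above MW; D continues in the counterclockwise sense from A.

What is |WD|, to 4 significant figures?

19.77

On A1, W sits at bearing -90° from F; a 93° counterclockwise sweep puts A at bearing 3°, so A = F + 6.4·(cos 3°, sin 3°) = (65.29, 6.735). A1 meets AD tangentially, so FA is at right angles to AD, so AD runs along (−sin 3°, cos 3°); with |AD| = 12.2, D = (64.65, 18.92). Then |WD| = |D − W| = 19.77.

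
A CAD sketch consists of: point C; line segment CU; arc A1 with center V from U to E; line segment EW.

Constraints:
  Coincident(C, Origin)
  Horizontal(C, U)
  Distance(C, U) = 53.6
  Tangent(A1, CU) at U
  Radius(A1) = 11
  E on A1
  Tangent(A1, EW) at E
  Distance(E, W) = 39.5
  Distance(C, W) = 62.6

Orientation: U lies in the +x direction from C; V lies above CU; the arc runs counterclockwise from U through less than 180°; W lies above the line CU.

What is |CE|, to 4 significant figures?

64.83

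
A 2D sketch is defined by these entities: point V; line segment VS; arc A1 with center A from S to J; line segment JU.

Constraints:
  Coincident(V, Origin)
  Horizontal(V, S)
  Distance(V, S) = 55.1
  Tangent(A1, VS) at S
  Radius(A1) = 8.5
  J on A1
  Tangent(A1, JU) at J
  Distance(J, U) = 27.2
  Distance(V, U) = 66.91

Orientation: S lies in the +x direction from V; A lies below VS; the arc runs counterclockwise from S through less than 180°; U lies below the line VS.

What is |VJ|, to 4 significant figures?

48.37

Checks: |AJ| = 8.500 ✓; ∠(AJ, JU) = 90.00° ✓; |JU| = 27.20 ✓; |VU| = 66.91 ✓.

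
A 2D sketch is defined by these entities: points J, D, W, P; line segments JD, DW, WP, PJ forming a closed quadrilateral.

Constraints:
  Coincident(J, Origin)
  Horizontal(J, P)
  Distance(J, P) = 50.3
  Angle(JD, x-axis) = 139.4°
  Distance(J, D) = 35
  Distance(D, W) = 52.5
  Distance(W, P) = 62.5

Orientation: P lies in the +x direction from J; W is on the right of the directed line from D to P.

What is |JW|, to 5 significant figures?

26.627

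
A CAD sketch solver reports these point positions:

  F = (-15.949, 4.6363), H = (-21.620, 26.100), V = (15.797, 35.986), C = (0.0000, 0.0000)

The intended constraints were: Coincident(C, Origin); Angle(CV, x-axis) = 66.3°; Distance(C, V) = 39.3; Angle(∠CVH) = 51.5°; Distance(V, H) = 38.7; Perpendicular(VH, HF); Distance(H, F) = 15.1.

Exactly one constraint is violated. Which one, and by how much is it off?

Distance(H, F) = 15.1 — off by 7.10.

C = (0.00, 0.00) ✓; CV at 66.30° ✓; |CV| = 39.30 ✓; ∠CVH = 51.50° ✓; |VH| = 38.70 ✓; ∠(VH, HF) = 90.00° ✓; |HF| = 22.20 ✗.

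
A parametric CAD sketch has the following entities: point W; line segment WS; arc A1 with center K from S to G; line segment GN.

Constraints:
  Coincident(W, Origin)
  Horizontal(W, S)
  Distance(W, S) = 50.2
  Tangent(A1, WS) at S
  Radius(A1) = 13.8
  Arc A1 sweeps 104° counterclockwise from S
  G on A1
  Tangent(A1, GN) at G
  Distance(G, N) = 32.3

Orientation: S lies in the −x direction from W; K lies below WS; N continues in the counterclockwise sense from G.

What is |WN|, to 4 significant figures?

73.90

On A1, S sits at bearing 90° from K; a 104° counterclockwise sweep puts G at bearing 194°, so G = K + 13.8·(cos 194°, sin 194°) = (-63.59, -17.14). The tangent condition forces KG to be normal to GN, so GN runs along (−sin 194°, cos 194°); with |GN| = 32.3, N = (-55.78, -48.48). Then |WN| = |N − W| = 73.90.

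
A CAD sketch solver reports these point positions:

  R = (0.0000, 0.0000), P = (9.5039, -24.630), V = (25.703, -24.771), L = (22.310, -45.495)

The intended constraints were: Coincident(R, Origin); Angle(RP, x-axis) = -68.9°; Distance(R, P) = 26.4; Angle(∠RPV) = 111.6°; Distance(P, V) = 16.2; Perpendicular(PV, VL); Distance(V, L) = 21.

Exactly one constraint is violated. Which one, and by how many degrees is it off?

Perpendicular(PV, VL) — off by 8.80°.

R = (0.00, 0.00) ✓; RP at -68.90° ✓; |RP| = 26.40 ✓; ∠RPV = 111.6° ✓; |PV| = 16.20 ✓; ∠(PV, VL) = 98.80° ✗; |VL| = 21.00 ✓.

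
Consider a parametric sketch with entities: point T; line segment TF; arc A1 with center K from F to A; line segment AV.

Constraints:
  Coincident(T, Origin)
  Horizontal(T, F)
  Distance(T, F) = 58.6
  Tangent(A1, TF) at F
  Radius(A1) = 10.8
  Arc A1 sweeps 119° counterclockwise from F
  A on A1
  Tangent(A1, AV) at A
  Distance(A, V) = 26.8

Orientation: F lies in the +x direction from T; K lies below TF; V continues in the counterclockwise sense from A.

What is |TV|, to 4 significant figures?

73.62

On A1, F sits at bearing 90° from K; a 119° counterclockwise sweep puts A at bearing 209°, so A = K + 10.8·(cos 209°, sin 209°) = (49.15, -16.04). The tangent condition forces KA to be normal to AV, so AV runs along (−sin 209°, cos 209°); with |AV| = 26.8, V = (62.15, -39.48). Then |TV| = |V − T| = 73.62.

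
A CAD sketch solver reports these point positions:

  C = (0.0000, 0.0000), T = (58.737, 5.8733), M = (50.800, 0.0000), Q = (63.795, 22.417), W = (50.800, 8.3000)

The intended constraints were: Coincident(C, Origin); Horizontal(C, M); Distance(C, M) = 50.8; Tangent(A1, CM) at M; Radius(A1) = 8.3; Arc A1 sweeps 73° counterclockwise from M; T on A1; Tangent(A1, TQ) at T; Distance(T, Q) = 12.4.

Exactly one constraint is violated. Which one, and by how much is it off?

Distance(T, Q) = 12.4 — off by 4.90.

C = (0.00, 0.00) ✓; C.y = 0.00, M.y = 0.00 ✓; |CM| = 50.80 ✓; ∠(WM, MC) = 90.00° ✓; |WM| = 8.300 ✓; bearing(W→T) − bearing(W→M) = 73.00° ✓; |WT| = 8.300 ✓; ∠(WT, TQ) = 90.00° ✓; |TQ| = 17.30 ✗.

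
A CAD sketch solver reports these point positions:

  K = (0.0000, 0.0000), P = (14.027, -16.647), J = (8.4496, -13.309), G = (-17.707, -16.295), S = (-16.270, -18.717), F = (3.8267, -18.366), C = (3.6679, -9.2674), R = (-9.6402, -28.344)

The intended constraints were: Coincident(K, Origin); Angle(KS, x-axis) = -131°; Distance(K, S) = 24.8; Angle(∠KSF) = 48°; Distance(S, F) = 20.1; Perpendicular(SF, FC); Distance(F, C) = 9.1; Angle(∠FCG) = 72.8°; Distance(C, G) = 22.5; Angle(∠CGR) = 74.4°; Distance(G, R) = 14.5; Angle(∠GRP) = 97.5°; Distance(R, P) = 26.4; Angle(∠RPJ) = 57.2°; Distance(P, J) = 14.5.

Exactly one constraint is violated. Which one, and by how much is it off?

Distance(P, J) = 14.5 — off by 8.00.

K = (0.00, 0.00) ✓; KS at -131.0° ✓; |KS| = 24.80 ✓; ∠KSF = 48.00° ✓; |SF| = 20.10 ✓; ∠(SF, FC) = 90.00° ✓; |FC| = 9.100 ✓; ∠FCG = 72.80° ✓; |CG| = 22.50 ✓; ∠CGR = 74.40° ✓; |GR| = 14.50 ✓; ∠GRP = 97.50° ✓; |RP| = 26.40 ✓; ∠RPJ = 57.20° ✓; |PJ| = 6.500 ✗.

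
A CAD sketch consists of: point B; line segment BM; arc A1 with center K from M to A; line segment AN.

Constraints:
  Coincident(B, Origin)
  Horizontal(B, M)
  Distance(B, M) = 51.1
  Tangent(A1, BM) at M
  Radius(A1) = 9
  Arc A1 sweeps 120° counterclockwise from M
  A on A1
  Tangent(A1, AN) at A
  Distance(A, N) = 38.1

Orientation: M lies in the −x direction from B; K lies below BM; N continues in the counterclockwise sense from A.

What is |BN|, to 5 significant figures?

61.232

On A1, M sits at bearing 90° from K; a 120° counterclockwise sweep puts A at bearing 210°, so A = K + 9.0·(cos 210°, sin 210°) = (-58.894, -13.500). A1 meets AN tangentially, so KA is at right angles to AN, so AN runs along (−sin 210°, cos 210°); with |AN| = 38.1, N = (-39.844, -46.496). Then |BN| = |N − B| = 61.232.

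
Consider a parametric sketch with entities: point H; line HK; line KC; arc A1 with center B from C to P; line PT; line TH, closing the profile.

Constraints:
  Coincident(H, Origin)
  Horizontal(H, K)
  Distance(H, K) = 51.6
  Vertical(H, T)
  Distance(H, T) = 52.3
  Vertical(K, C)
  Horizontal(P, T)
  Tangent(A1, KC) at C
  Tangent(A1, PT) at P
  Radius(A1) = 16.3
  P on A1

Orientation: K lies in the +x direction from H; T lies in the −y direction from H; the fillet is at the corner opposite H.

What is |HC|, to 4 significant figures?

62.92

H is at the origin; HK is horizontal with |HK| = 51.6 and K on the +x side, so K = (51.60, 0.000). HT is vertical with |HT| = 52.3 and T on the −y side, so T = (0.000, -52.30). The virtual corner opposite H is at (51.60, -52.30). Since A1 is tangent to KC there, BC ⟂ KC and the tangent condition forces BP to be normal to PT, with radius 16.3, so the center B sits 16.3 in from both sides at B = (35.30, -36.00). That places the tangent points at C = (51.60, -36.00) on KC and P = (35.30, -52.30) on PT. Then |HC| = |C − H| = 62.92.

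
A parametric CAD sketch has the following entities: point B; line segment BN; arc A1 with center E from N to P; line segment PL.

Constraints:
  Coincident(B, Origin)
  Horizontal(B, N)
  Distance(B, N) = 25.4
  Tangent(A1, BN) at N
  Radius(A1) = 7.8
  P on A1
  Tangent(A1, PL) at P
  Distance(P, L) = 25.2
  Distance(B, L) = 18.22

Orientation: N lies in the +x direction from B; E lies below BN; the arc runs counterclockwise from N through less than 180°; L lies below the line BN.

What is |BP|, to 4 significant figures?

20.43

Checks: |EP| = 7.800 ✓; ∠(EP, PL) = 90.00° ✓; |PL| = 25.20 ✓; |BL| = 18.22 ✓.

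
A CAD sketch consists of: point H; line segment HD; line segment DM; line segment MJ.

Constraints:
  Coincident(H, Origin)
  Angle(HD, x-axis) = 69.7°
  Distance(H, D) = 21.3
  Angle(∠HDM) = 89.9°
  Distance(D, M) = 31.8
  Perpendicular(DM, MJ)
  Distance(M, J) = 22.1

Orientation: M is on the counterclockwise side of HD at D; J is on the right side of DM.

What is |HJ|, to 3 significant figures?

53.8

H is at the origin; HD runs at 69.7° with length 21.3, so D = 21.3·(cos 69.7°, sin 69.7°) = (7.39, 20.0). ∠HDM = 89.9°, so DM runs at 69.7° + (180° − 89.9°) = 160° from the x-axis; with |DM| = 31.8, M = D + 31.8·(cos 160°, sin 160°) = (-22.5, 31.0). DM is perpendicular to MJ; with |MJ| = 22.1 on the right of DM, J = M + 22.1·(0.345, 0.938) = (-14.8, 51.7). Then |HJ| = |J − H| = 53.8.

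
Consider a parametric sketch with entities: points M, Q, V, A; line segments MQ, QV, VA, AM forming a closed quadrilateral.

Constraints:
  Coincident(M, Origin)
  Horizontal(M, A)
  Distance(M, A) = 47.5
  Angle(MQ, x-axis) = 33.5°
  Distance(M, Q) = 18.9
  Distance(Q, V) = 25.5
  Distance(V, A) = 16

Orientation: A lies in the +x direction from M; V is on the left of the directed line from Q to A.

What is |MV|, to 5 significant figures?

43.441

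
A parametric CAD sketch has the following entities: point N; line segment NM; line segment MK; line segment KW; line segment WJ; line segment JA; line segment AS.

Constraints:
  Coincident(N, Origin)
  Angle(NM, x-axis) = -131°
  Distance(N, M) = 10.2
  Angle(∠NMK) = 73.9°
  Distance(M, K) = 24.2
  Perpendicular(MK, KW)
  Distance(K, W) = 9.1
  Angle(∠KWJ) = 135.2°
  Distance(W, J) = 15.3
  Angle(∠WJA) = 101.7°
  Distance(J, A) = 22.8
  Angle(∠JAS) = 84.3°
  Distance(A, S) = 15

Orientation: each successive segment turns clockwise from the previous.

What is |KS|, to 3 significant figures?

20.9

N is at the origin; NM runs at -131.0° with length 10.2, so M = (-6.69, -7.70). ∠NMK = 73.9° gives MK at 123° from the x-axis; with |MK| = 24.2, K = (-19.8, 12.6). MK is perpendicular to KW, so KW runs at 32.9°; with |KW| = 9.1, W = (-12.2, 17.6). ∠KWJ = 135.2° gives WJ at -11.9° from the x-axis; with |WJ| = 15.3, J = (2.78, 14.4). ∠WJA = 101.7° gives JA at -90.2° from the x-axis; with |JA| = 22.8, A = (2.70, -8.39). ∠JAS = 84.3° gives AS at 174° from the x-axis; with |AS| = 15.0, S = (-12.2, -6.85). Then |KS| = |S − K| = 20.9.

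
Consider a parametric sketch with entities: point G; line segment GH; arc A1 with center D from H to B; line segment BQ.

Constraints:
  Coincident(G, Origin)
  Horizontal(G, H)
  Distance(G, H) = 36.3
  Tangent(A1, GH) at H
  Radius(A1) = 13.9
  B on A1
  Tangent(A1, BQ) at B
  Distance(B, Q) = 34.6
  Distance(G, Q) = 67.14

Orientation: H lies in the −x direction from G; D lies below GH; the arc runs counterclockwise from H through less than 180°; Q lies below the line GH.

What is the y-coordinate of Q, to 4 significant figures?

-50.27

G is at the origin; G and H share the same y with |GH| = 36.3 and H on the −x side, so H = (-36.30, 0.000). The tangent condition forces DH to be normal to GH, so D = H + (0, -13.9) = (-36.30, -13.90). Since DB ⟂ BQ (tangency), |DQ| = √(13.9² + 34.6²) = 37.29 regardless of where B sits on A1. So Q lies on both circle(G, 67.14) and circle(D, 37.29); the below-GH intersection is Q = (-44.50, -50.27). B is the foot of the tangent from Q: B = (-50.02, -16.12).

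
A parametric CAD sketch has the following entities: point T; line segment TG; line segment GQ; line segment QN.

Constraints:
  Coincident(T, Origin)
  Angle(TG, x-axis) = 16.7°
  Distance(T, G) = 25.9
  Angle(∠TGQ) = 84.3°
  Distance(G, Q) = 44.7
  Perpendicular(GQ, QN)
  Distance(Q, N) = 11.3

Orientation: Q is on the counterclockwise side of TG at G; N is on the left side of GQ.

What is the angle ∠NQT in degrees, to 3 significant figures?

58.5°

∠TGQ = 84.3°, so GQ runs at 16.7° + (180° − 84.3°) = 112° from the x-axis; with |GQ| = 44.7, Q = G + 44.7·(cos 112°, sin 112°) = (7.77, 48.8). The perpendicularity gives QN at right angles to GQ; with |QN| = 11.3 on the left of GQ, N = Q + 11.3·(-0.925, -0.381) = (-2.67, 44.5). Then cos ∠NQT = QN·QT / (|QN||QT|), giving 58.5°.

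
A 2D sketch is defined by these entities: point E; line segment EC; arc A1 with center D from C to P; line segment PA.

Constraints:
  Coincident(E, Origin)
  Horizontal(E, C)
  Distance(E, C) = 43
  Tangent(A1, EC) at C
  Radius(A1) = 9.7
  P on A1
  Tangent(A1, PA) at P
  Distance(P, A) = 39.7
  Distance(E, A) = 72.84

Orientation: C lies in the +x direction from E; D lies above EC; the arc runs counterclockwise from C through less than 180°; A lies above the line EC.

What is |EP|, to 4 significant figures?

53.53

Checks: ∠(DC, CE) = 90.00° ✓; |DC| = 9.700 ✓; |DP| = 9.700 ✓; ∠(DP, PA) = 90.00° ✓; |PA| = 39.70 ✓; |EA| = 72.84 ✓.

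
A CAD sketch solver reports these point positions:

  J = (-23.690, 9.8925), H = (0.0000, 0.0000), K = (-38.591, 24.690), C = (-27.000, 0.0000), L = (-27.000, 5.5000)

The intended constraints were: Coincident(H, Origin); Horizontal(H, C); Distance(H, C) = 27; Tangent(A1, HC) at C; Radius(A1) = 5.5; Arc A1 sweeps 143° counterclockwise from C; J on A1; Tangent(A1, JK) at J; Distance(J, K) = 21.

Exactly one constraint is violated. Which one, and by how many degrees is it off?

Tangent(A1, JK) at J — off by 7.80°.

H = (0.00, 0.00) ✓; H.y = 0.00, C.y = 0.00 ✓; |HC| = 27.00 ✓; ∠(LC, CH) = 90.00° ✓; |LC| = 5.500 ✓; bearing(L→J) − bearing(L→C) = 143.0° ✓; |LJ| = 5.500 ✓; ∠(LJ, JK) = 97.80° ✗; |JK| = 21.00 ✓.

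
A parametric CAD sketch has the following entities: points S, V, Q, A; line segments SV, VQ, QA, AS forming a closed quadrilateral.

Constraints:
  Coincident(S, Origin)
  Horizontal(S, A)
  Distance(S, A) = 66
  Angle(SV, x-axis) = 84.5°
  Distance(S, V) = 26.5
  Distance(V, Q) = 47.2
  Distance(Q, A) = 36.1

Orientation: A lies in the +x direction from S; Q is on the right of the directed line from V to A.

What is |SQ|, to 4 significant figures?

33.38

S is at the origin; SA is horizontal with |SA| = 66.0 and A in +x, so A = (66.0, 0). SV runs at 84.5° with |SV| = 26.5, so V = (2.540, 26.38). Q is determined by |VQ| = 47.2 and |QA| = 36.1 together: it lies at the intersection of circle(V, 47.2) and circle(A, 36.1). With |VA| = 68.72, the foot of the radical line on VA is 41.09 from V and the perpendicular offset is √(47.2² − 41.09²) = 23.23. Taking the right-of-VA solution: Q = (31.57, -10.84).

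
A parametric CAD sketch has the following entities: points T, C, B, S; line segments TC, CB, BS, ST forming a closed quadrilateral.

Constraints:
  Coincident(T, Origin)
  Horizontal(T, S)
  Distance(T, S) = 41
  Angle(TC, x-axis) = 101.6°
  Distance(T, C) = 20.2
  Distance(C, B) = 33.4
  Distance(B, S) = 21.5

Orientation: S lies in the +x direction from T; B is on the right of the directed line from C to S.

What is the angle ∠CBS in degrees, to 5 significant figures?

126.01°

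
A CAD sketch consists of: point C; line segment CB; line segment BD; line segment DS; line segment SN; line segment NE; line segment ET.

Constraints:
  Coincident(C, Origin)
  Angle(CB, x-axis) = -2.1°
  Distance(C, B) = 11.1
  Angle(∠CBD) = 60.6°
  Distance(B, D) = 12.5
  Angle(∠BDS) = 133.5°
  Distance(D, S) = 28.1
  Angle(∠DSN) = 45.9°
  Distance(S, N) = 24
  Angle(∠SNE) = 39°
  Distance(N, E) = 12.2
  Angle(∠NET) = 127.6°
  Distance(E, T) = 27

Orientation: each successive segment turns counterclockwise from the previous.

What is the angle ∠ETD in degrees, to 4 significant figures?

17.53°

C is at the origin; CB runs at -2.1° with length 11.1, so B = (11.09, -0.4067). ∠CBD = 60.6° gives BD at 117.3° from the x-axis; with |BD| = 12.5, D = (5.359, 10.70). ∠BDS = 133.5° gives DS at 163.8° from the x-axis; with |DS| = 28.1, S = (-21.62, 18.54). ∠DSN = 45.9° gives SN at -62.10° from the x-axis; with |SN| = 24.0, N = (-10.39, -2.670). ∠SNE = 39.0° gives NE at 78.90° from the x-axis; with |NE| = 12.2, E = (-8.046, 9.302). ∠NET = 127.6° gives ET at 131.3° from the x-axis; with |ET| = 27.0, T = (-25.87, 29.59). Then cos ∠ETD = TE·TD / (|TE||TD|), giving 17.53°.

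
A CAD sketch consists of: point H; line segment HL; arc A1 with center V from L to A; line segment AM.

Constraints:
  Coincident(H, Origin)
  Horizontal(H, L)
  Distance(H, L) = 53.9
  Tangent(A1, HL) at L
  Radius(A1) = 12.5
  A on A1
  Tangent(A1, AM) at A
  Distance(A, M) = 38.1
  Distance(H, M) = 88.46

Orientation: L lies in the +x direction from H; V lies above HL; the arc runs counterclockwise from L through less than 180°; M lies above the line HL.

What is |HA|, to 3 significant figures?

66.7

H is at the origin; HL is horizontal with |HL| = 53.9 and L on the +x side, so L = (53.9, 0.00). The tangent condition forces VL to be normal to HL, so V = L + (0, 12.5) = (53.9, 12.5). Since VA ⟂ AM (tangency), |VM| = √(12.5² + 38.1²) = 40.1 regardless of where A sits on A1. So M lies on both circle(H, 88.46) and circle(V, 40.1); the above-HL intersection is M = (75.3, 46.4). A is the foot of the tangent from M: A = (66.0, 9.45).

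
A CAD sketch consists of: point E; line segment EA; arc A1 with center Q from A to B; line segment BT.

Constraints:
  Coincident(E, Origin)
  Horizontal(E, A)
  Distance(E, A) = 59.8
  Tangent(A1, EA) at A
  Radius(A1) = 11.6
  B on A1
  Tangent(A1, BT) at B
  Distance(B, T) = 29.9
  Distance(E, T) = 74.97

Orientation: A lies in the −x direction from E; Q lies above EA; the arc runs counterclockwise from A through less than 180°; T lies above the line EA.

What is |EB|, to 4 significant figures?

51.74

E is at the origin; E and A share the same y with |EA| = 59.8 and A on the −x side, so A = (-59.80, 0.000). Since A1 is tangent to EA there, QA ⟂ EA, so Q = A + (0, 11.6) = (-59.80, 11.60). Since QB ⟂ BT (tangency), |QT| = √(11.6² + 29.9²) = 32.07 regardless of where B sits on A1. So T lies on both circle(E, 74.97) and circle(Q, 32.07); the above-EA intersection is T = (-60.95, 43.65). B is the foot of the tangent from T: B = (-49.14, 16.18).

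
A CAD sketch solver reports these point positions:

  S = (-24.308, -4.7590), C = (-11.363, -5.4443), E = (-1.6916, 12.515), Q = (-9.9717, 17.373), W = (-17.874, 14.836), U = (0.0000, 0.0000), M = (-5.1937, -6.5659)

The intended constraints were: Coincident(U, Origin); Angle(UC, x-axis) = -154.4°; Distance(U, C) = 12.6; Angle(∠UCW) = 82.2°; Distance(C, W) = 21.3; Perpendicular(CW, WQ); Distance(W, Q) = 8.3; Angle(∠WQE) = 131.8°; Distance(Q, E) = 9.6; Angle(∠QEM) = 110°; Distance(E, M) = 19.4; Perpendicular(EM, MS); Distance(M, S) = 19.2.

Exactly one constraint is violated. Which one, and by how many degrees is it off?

Perpendicular(EM, MS) — off by 5.00°.

U = (0.00, 0.00) ✓; UC at -154.4° ✓; |UC| = 12.60 ✓; ∠UCW = 82.20° ✓; |CW| = 21.30 ✓; ∠(CW, WQ) = 90.00° ✓; |WQ| = 8.300 ✓; ∠WQE = 131.8° ✓; |QE| = 9.600 ✓; ∠QEM = 110.0° ✓; |EM| = 19.40 ✓; ∠(EM, MS) = 85.00° ✗; |MS| = 19.20 ✓.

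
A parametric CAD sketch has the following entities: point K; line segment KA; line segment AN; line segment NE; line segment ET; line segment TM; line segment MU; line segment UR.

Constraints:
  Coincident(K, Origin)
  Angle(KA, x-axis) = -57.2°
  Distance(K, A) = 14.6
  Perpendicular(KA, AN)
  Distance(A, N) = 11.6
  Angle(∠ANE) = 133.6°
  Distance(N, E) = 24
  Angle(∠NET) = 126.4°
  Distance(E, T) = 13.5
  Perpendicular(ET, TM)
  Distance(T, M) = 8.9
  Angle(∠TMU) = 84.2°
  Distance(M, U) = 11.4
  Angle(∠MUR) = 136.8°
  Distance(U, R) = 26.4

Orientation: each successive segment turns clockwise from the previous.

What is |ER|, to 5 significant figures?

19.446

K is at the origin; KA runs at -57.2° with length 14.6, so A = (7.9089, -12.272). KA ⟂ AN, so AN runs at -147.20°; with |AN| = 11.6, N = (-1.8416, -18.556). ∠ANE = 133.6° gives NE at 166.40° from the x-axis; with |NE| = 24.0, E = (-25.169, -12.913). ∠NET = 126.4° gives ET at 112.80° from the x-axis; with |ET| = 13.5, T = (-30.400, -0.46752). ET is perpendicular to TM, so TM runs at 22.800°; with |TM| = 8.9, M = (-22.196, 2.9814). ∠TMU = 84.2° gives MU at -73.000° from the x-axis; with |MU| = 11.4, U = (-18.863, -7.9205). ∠MUR = 136.8° gives UR at -116.20° from the x-axis; with |UR| = 26.4, R = (-30.518, -31.608). Then |ER| = |R − E| = 19.446.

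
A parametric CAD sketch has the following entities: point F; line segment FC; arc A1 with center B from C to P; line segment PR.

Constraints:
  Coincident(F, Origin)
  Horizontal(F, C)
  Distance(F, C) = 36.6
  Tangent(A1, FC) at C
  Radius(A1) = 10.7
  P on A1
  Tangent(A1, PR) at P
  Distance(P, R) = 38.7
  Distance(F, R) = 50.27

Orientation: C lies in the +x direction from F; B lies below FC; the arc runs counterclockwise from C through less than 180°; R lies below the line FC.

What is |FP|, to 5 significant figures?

27.496

F is at the origin; F and C share the same y with |FC| = 36.6 and C on the +x side, so C = (36.600, 0.0000). A1 meets FC tangentially, so BC is at right angles to FC, so B = C + (0, -10.7) = (36.600, -10.700). Since BP ⟂ PR (tangency), |BR| = √(10.7² + 38.7²) = 40.152 regardless of where P sits on A1. So R lies on both circle(F, 50.27) and circle(B, 40.152); the below-FC intersection is R = (18.724, -46.653). P is the foot of the tangent from R: P = (26.096, -8.6617).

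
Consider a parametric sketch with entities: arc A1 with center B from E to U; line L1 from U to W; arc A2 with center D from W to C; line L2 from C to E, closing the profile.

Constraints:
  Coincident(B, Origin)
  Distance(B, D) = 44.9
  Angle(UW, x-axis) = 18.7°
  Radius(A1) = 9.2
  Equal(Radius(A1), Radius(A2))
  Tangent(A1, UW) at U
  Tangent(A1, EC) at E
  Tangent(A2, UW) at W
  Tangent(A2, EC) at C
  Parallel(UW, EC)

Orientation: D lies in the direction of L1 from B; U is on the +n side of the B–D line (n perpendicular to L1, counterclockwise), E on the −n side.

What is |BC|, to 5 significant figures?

45.833

Tangency of A1 to both parallel lines with radius 9.2 puts U and E at B ± 9.2·n: U = (-2.9496, 8.7143), E = (2.9496, -8.7143). Equal radii place W and C the same way about D: W = D + 9.2·n = (39.580, 23.110), C = D − 9.2·n = (45.479, 5.6812). Then |BC| = |C − B| = 45.833.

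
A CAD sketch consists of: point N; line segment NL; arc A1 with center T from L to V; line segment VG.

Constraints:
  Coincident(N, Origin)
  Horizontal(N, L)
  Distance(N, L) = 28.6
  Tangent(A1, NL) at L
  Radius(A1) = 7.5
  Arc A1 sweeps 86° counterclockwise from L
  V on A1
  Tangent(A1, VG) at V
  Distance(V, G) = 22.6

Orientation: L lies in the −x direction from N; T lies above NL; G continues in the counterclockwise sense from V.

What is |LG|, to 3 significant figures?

30.9

N is at the origin; N and L share the same y with |NL| = 28.6 and L on the −x side, so L = (-28.6, 0.00). Tangency of A1 to NL means the radius TL is perpendicular to NL, so T = L + (0, 7.5) = (-28.6, 7.50). On A1, L sits at bearing -90° from T; an 86° counterclockwise sweep puts V at bearing -4°, so V = T + 7.5·(cos -4°, sin -4°) = (-21.1, 6.98). Tangency of A1 to VG means the radius TV is perpendicular to VG, so VG runs along (−sin -4°, cos -4°); with |VG| = 22.6, G = (-19.5, 29.5). Then |LG| = |G − L| = 30.9.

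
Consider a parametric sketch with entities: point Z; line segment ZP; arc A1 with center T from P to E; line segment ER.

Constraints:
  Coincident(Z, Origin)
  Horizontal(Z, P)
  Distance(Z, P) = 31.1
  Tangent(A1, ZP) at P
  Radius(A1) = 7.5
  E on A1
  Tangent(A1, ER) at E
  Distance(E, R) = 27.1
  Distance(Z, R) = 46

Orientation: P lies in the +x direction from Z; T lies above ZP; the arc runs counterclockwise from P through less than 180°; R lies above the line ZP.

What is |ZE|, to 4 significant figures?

39.46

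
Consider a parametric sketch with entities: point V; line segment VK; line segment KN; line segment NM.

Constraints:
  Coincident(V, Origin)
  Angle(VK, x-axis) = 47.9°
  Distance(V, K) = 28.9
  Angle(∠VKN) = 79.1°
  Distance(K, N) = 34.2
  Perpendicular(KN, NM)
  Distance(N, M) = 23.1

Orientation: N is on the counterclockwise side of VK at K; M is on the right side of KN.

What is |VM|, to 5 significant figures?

58.956

V is at the origin; VK runs at 47.9° with length 28.9, so K = 28.9·(cos 47.9°, sin 47.9°) = (19.375, 21.443). ∠VKN = 79.1°, so KN runs at 47.9° + (180° − 79.1°) = 148.80° from the x-axis; with |KN| = 34.2, N = K + 34.2·(cos 148.80°, sin 148.80°) = (-9.8781, 39.160). KN is perpendicular to NM; with |NM| = 23.1 on the right of KN, M = N + 23.1·(0.51803, 0.85536) = (2.0883, 58.919). Then |VM| = |M − V| = 58.956.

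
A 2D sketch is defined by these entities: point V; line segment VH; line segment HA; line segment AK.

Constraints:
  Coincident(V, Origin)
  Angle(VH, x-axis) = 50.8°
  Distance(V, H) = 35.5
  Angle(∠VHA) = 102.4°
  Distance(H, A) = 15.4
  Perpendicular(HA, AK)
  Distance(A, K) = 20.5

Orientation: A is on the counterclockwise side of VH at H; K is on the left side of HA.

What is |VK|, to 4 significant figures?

27.04

V is at the origin; VH runs at 50.8° with length 35.5, so H = 35.5·(cos 50.8°, sin 50.8°) = (22.44, 27.51). ∠VHA = 102.4°, so HA runs at 50.8° + (180° − 102.4°) = 128.4° from the x-axis; with |HA| = 15.4, A = H + 15.4·(cos 128.4°, sin 128.4°) = (12.87, 39.58). The perpendicularity gives AK at right angles to HA; with |AK| = 20.5 on the left of HA, K = A + 20.5·(-0.7837, -0.6211) = (-3.194, 26.85). Then |VK| = |K − V| = 27.04.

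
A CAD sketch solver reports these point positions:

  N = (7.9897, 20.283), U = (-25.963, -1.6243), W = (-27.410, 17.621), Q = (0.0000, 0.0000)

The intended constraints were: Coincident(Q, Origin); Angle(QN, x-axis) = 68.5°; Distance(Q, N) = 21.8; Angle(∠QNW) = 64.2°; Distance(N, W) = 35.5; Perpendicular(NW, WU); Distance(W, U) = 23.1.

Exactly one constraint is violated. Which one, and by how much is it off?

Distance(W, U) = 23.1 — off by 3.80.

Q = (0.00, 0.00) ✓; QN at 68.50° ✓; |QN| = 21.80 ✓; ∠QNW = 64.20° ✓; |NW| = 35.50 ✓; ∠(NW, WU) = 90.00° ✓; |WU| = 19.30 ✗.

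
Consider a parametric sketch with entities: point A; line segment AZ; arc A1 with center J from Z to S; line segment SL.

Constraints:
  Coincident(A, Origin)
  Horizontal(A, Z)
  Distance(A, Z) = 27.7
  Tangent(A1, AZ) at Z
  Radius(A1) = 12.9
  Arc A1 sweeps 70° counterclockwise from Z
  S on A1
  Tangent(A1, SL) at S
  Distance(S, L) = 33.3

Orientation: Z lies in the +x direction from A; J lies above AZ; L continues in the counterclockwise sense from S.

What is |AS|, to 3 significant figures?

40.7

Tangency of A1 to AZ means the radius JZ is perpendicular to AZ, so J = Z + (0, 12.9) = (27.7, 12.9). On A1, Z sits at bearing -90° from J; a 70° counterclockwise sweep puts S at bearing -20°, so S = J + 12.9·(cos -20°, sin -20°) = (39.8, 8.49). Then |AS| = |S − A| = 40.7.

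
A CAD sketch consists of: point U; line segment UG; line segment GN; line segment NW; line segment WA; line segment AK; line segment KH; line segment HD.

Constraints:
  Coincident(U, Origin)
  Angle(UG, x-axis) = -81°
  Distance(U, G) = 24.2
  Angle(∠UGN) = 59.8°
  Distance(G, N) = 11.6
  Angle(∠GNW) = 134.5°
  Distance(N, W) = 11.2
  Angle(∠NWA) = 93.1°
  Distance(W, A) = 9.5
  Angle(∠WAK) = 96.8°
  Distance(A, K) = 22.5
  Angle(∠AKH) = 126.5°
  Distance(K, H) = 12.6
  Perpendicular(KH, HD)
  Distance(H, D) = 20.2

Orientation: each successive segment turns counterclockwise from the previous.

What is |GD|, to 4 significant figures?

18.41

∠AKH = 126.5° gives KH at -51.70° from the x-axis; with |KH| = 12.6, H = (6.321, -35.63). KH ⟂ HD, so HD runs at 38.30°; with |HD| = 20.2, D = (22.17, -23.11). Then |GD| = |D − G| = 18.41.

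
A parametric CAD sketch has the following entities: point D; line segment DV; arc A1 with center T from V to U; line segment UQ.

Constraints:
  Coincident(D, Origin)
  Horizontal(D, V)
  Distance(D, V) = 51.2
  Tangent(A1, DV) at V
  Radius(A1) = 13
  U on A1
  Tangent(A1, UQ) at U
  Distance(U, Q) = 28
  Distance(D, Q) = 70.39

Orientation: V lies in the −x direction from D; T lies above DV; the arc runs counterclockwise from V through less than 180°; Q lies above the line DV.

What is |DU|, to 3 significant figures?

44.9

Checks: |TU| = 13.00 ✓; ∠(TU, UQ) = 90.00° ✓; |UQ| = 28.00 ✓; |DQ| = 70.39 ✓.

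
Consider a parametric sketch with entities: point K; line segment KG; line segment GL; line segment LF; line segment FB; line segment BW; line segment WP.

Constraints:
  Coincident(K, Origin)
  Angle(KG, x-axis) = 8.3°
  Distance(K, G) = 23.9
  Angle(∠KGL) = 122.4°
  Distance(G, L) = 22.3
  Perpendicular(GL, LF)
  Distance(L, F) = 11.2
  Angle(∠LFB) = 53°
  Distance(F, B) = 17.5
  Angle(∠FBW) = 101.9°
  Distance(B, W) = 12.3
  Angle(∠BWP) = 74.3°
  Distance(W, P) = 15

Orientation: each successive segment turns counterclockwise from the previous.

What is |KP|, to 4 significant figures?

43.08

K is at the origin; KG runs at 8.3° with length 23.9, so G = (23.65, 3.450). ∠KGL = 122.4° gives GL at 65.90° from the x-axis; with |GL| = 22.3, L = (32.76, 23.81). GL ⟂ LF, so LF runs at 155.9°; with |LF| = 11.2, F = (22.53, 28.38). ∠LFB = 53.0° gives FB at -77.10° from the x-axis; with |FB| = 17.5, B = (26.44, 11.32). ∠FBW = 101.9° gives BW at 1.000° from the x-axis; with |BW| = 12.3, W = (38.74, 11.54). ∠BWP = 74.3° gives WP at 106.7° from the x-axis; with |WP| = 15.0, P = (34.43, 25.90). Then |KP| = |P − K| = 43.08.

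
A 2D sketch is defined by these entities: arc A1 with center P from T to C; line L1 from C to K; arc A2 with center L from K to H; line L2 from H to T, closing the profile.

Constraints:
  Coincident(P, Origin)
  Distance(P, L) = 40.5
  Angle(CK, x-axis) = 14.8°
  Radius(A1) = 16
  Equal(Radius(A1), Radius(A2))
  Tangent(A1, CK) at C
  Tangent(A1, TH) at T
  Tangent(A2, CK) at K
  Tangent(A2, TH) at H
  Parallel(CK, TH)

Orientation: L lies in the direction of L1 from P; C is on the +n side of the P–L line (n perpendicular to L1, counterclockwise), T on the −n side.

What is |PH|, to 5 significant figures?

43.546

The slot axis is L1's direction at 14.8°, so u = (cos 14.8°, sin 14.8°) = (0.96682, 0.25545) and n = (−sin 14.8°, cos 14.8°) = (-0.25545, 0.96682). P is at the origin and L lies 40.5 along u from P, so L = 40.5·u = (39.156, 10.346). Tangency of A1 to both parallel lines with radius 16.0 puts C and T at P ± 16.0·n: C = (-4.0871, 15.469), T = (4.0871, -15.469). Equal radii place K and H the same way about L: K = L + 16.0·n = (35.069, 25.815), H = L − 16.0·n = (43.243, -5.1236). Then |PH| = |H − P| = 43.546.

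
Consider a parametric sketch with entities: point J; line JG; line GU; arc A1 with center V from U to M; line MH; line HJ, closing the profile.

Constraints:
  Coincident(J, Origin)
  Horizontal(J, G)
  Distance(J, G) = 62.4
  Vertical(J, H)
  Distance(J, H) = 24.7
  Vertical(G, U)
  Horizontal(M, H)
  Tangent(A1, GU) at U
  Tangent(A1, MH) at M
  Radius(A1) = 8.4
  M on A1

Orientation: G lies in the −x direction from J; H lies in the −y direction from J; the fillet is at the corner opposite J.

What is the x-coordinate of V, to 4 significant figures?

-54.00

J and H share the same x with |JH| = 24.7 and H on the −y side, so H = (0.000, -24.70). The virtual corner opposite J is at (-62.40, -24.70). A1 meets GU tangentially, so VU is at right angles to GU and tangency of A1 to MH means the radius VM is perpendicular to MH, with radius 8.4, so the center V sits 8.4 in from both sides at V = (-54.00, -16.30). So V.x = -54.00.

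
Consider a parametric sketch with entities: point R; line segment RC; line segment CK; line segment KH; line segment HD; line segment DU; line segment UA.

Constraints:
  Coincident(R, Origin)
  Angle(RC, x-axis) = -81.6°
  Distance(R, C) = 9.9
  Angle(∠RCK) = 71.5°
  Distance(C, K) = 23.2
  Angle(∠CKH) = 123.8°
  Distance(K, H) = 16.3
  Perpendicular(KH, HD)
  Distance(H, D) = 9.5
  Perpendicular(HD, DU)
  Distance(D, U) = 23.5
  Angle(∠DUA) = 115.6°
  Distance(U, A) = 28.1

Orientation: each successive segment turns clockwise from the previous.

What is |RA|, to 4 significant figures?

40.98

HD ⟂ DU, so DU runs at -66.30°; with |DU| = 23.5, U = (-9.801, -8.500). ∠DUA = 115.6° gives UA at -130.7° from the x-axis; with |UA| = 28.1, A = (-28.13, -29.80). Then |RA| = |A − R| = 40.98.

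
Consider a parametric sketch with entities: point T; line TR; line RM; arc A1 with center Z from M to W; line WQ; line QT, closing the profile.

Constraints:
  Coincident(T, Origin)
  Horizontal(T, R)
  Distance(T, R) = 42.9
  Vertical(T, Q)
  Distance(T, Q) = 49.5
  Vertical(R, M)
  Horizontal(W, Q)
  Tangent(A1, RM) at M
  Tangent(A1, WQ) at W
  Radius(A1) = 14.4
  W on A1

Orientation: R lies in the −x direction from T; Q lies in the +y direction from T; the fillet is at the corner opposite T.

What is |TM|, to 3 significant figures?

55.4

T is at the origin; T and R share the same y with |TR| = 42.9 and R on the −x side, so R = (-42.9, 0.00). TQ is vertical with |TQ| = 49.5 and Q on the +y side, so Q = (0.00, 49.5). The virtual corner opposite T is at (-42.9, 49.5). The tangent condition forces ZM to be normal to RM and A1 meets WQ tangentially, so ZW is at right angles to WQ, with radius 14.4, so the center Z sits 14.4 in from both sides at Z = (-28.5, 35.1). That places the tangent points at M = (-42.9, 35.1) on RM and W = (-28.5, 49.5) on WQ. Then |TM| = |M − T| = 55.4.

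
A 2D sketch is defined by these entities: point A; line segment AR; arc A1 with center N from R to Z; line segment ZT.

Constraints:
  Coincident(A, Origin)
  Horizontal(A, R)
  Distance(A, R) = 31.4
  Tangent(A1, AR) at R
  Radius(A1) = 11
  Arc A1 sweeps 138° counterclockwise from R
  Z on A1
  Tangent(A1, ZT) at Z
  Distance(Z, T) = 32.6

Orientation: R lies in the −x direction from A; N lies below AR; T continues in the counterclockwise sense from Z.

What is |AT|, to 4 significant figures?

43.49

A is at the origin; AR is horizontal with |AR| = 31.4 and R on the −x side, so R = (-31.40, 0.000). The tangent condition forces NR to be normal to AR, so N = R + (0, -11) = (-31.40, -11.00). On A1, R sits at bearing 90° from N; a 138° counterclockwise sweep puts Z at bearing 228°, so Z = N + 11.0·(cos 228°, sin 228°) = (-38.76, -19.17). Tangency of A1 to ZT means the radius NZ is perpendicular to ZT, so ZT runs along (−sin 228°, cos 228°); with |ZT| = 32.6, T = (-14.53, -40.99). Then |AT| = |T − A| = 43.49.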